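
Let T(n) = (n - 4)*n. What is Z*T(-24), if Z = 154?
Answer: 103488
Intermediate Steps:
T(n) = n*(-4 + n) (T(n) = (-4 + n)*n = n*(-4 + n))
Z*T(-24) = 154*(-24*(-4 - 24)) = 154*(-24*(-28)) = 154*672 = 103488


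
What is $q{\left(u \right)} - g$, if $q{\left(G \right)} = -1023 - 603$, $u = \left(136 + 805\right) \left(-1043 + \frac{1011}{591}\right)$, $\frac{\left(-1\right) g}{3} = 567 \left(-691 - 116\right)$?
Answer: $-1374333$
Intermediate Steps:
$g = 1372707$ ($g = - 3 \cdot 567 \left(-691 - 116\right) = - 3 \cdot 567 \left(-807\right) = \left(-3\right) \left(-457569\right) = 1372707$)
$u = - \frac{193031094}{197}$ ($u = 941 \left(-1043 + 1011 \cdot \frac{1}{591}\right) = 941 \left(-1043 + \frac{337}{197}\right) = 941 \left(- \frac{205134}{197}\right) = - \frac{193031094}{197} \approx -9.7985 \cdot 10^{5}$)
$q{\left(G \right)} = -1626$ ($q{\left(G \right)} = -1023 - 603 = -1626$)
$q{\left(u \right)} - g = -1626 - 1372707 = -1374333$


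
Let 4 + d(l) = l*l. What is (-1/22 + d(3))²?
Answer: 11881/484 ≈ 24.548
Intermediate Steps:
d(l) = -4 + l² (d(l) = -4 + l*l = -4 + l²)
(-1/22 + d(3))² = (-1/22 + (-4 + 3²))² = (-1*1/22 + (-4 + 9))² = (-1/22 + 5)² = (109/22)² = 11881/484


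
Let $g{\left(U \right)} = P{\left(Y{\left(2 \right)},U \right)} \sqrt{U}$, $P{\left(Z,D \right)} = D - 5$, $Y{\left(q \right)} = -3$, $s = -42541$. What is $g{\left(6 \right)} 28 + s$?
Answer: $-42541 + 28 \sqrt{6} \approx -42472.0$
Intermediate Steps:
$P{\left(Z,D \right)} = -5 + D$
$g{\left(U \right)} = \sqrt{U} \left(-5 + U\right)$ ($g{\left(U \right)} = \left(-5 + U\right) \sqrt{U} = \sqrt{U} \left(-5 + U\right)$)
$g{\left(6 \right)} 28 + s = \sqrt{6} \left(-5 + 6\right) 28 - 42541 = \sqrt{6} \cdot 1 \cdot 28 - 42541 = \sqrt{6} \cdot 28 - 42541 = 28 \sqrt{6} - 42541 = -42541 + 28 \sqrt{6}$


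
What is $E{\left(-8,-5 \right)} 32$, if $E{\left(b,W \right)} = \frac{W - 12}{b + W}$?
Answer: $\frac{544}{13} \approx 41.846$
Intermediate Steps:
$E{\left(b,W \right)} = \frac{-12 + W}{W + b}$
$E{\left(-8,-5 \right)} 32 = \frac{-12 - 5}{-5 - 8} \cdot 32 = \frac{1}{-13} \left(-17\right) 32 = \left(- \frac{1}{13}\right) \left(-17\right) 32 = \frac{17}{13} \cdot 32 = \frac{544}{13}$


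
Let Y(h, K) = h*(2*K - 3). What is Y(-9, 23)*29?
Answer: -11223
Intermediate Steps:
Y(h, K) = h*(-3 + 2*K)
Y(-9, 23)*29 = -9*(-3 + 2*23)*29 = -9*(-3 + 46)*29 = -9*43*29 = -387*29 = -11223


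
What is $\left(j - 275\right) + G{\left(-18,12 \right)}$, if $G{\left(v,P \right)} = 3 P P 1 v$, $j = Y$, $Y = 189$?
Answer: $-7862$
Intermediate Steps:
$j = 189$
$G{\left(v,P \right)} = 3 v P^{2}$ ($G{\left(v,P \right)} = 3 P P v = 3 v P^{2}$)
$\left(j - 275\right) + G{\left(-18,12 \right)} = \left(189 - 275\right) + 3 \left(-18\right) 12^{2} = -86 + 3 \left(-18\right) 144 = -86 - 7776 = -7862$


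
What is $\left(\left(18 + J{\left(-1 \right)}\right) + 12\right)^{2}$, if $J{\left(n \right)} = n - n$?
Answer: $900$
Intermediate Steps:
$J{\left(n \right)} = 0$
$\left(\left(18 + J{\left(-1 \right)}\right) + 12\right)^{2} = \left(\left(18 + 0\right) + 12\right)^{2} = \left(18 + 12\right)^{2} = 30^{2} = 900$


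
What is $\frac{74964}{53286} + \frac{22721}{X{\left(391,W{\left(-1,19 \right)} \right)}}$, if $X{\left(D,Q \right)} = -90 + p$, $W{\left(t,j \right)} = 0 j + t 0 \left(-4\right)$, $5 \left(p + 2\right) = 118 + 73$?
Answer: $- \frac{1005565119}{2388989} \approx -420.92$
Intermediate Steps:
$p = \frac{181}{5}$ ($p = -2 + \frac{118 + 73}{5} = -2 + \frac{1}{5} \cdot 191 = -2 + \frac{191}{5} = \frac{181}{5} \approx 36.2$)
$W{\left(t,j \right)} = 0$ ($W{\left(t,j \right)} = 0 + 0 \left(-4\right) = 0 + 0 = 0$)
$X{\left(D,Q \right)} = - \frac{269}{5}$ ($X{\left(D,Q \right)} = -90 + \frac{181}{5} = - \frac{269}{5}$)
$\frac{74964}{53286} + \frac{22721}{X{\left(391,W{\left(-1,19 \right)} \right)}} = \frac{74964}{53286} + \frac{22721}{- \frac{269}{5}} = 74964 \cdot \frac{1}{53286} + 22721 \left(- \frac{5}{269}\right) = \frac{12494}{8881} - \frac{113605}{269} = - \frac{1005565119}{2388989}$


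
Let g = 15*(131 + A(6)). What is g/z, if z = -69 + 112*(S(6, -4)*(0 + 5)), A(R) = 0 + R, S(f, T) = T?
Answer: -2055/2309 ≈ -0.89000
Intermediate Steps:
A(R) = R
z = -2309 (z = -69 + 112*(-4*(0 + 5)) = -69 + 112*(-4*5) = -69 + 112*(-20) = -69 - 2240 = -2309)
g = 2055 (g = 15*(131 + 6) = 15*137 = 2055)
g/z = 2055/(-2309) = 2055*(-1/2309) = -2055/2309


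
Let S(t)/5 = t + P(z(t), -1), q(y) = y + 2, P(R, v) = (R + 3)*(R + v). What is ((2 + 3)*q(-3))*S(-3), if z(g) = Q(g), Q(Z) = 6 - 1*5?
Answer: 75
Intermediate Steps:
Q(Z) = 1 (Q(Z) = 6 - 5 = 1)
z(g) = 1
P(R, v) = (3 + R)*(R + v)
q(y) = 2 + y
S(t) = 5*t (S(t) = 5*(t + (1**2 + 3*1 + 3*(-1) + 1*(-1))) = 5*(t + (1 + 3 - 3 - 1)) = 5*(t + 0) = 5*t)
((2 + 3)*q(-3))*S(-3) = ((2 + 3)*(2 - 3))*(5*(-3)) = (5*(-1))*(-15) = -5*(-15) = 75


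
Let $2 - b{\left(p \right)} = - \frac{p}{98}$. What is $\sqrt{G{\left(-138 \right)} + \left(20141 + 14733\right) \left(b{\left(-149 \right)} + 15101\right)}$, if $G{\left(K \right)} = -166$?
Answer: $\frac{13 \sqrt{152696999}}{7} \approx 22949.0$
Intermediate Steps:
$b{\left(p \right)} = 2 + \frac{p}{98}$ ($b{\left(p \right)} = 2 - - \frac{p}{98} = 2 + \frac{p}{98}$)
$\sqrt{G{\left(-138 \right)} + \left(20141 + 14733\right) \left(b{\left(-149 \right)} + 15101\right)} = \sqrt{-166 + \left(20141 + 14733\right) \left(\left(2 + \frac{1}{98} \left(-149\right)\right) + 15101\right)} = \sqrt{-166 + 34874 \left(\left(2 - \frac{149}{98}\right) + 15101\right)} = \sqrt{-166 + 34874 \left(\frac{47}{98} + 15101\right)} = \sqrt{-166 + 34874 \cdot \frac{1479945}{98}} = \sqrt{-166 + \frac{3686542995}{7}} = \sqrt{\frac{3686541833}{7}} = \frac{13 \sqrt{152696999}}{7}$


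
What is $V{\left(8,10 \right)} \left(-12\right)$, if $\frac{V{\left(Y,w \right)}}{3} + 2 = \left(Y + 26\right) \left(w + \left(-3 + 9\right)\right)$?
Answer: $-19512$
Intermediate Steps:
$V{\left(Y,w \right)} = -6 + 3 \left(6 + w\right) \left(26 + Y\right)$ ($V{\left(Y,w \right)} = -6 + 3 \left(Y + 26\right) \left(w + \left(-3 + 9\right)\right) = -6 + 3 \left(26 + Y\right) \left(w + 6\right) = -6 + 3 \left(26 + Y\right) \left(6 + w\right) = -6 + 3 \left(6 + w\right) \left(26 + Y\right)$)
$V{\left(8,10 \right)} \left(-12\right) = \left(462 + 18 \cdot 8 + 78 \cdot 10 + 3 \cdot 8 \cdot 10\right) \left(-12\right) = \left(462 + 144 + 780 + 240\right) \left(-12\right) = 1626 \left(-12\right) = -19512$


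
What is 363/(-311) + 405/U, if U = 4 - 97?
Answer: -53238/9641 ≈ -5.5220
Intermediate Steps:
U = -93
363/(-311) + 405/U = 363/(-311) + 405/(-93) = 363*(-1/311) + 405*(-1/93) = -363/311 - 135/31 = -53238/9641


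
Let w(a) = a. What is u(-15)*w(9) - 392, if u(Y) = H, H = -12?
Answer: -500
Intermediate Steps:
u(Y) = -12
u(-15)*w(9) - 392 = -12*9 - 392 = -108 - 392 = -500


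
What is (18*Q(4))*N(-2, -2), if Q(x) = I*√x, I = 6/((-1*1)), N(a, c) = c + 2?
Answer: 0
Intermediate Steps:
N(a, c) = 2 + c
I = -6 (I = 6/(-1) = 6*(-1) = -6)
Q(x) = -6*√x
(18*Q(4))*N(-2, -2) = (18*(-6*√4))*(2 - 2) = (18*(-6*2))*0 = (18*(-12))*0 = -216*0 = 0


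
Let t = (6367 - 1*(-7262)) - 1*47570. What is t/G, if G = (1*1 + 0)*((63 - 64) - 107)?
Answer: 33941/108 ≈ 314.27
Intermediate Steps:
t = -33941 (t = (6367 + 7262) - 47570 = 13629 - 47570 = -33941)
G = -108 (G = (1 + 0)*(-1 - 107) = 1*(-108) = -108)
t/G = -33941/(-108) = -33941*(-1/108) = 33941/108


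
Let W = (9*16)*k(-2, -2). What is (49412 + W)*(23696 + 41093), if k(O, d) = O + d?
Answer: 3164035604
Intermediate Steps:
W = -576 (W = (9*16)*(-2 - 2) = 144*(-4) = -576)
(49412 + W)*(23696 + 41093) = (49412 - 576)*(23696 + 41093) = 48836*64789 = 3164035604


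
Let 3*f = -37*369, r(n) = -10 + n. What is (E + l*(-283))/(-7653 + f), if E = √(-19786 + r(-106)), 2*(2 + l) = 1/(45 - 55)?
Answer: -11603/244080 - I*√19902/12204 ≈ -0.047538 - 0.01156*I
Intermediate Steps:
l = -41/20 (l = -2 + 1/(2*(45 - 55)) = -2 + (½)/(-10) = -2 + (½)*(-⅒) = -2 - 1/20 = -41/20 ≈ -2.0500)
E = I*√19902 (E = √(-19786 + (-10 - 106)) = √(-19786 - 116) = √(-19902) = I*√19902 ≈ 141.07*I)
f = -4551 (f = (-37*369)/3 = (⅓)*(-13653) = -4551)
(E + l*(-283))/(-7653 + f) = (I*√19902 - 41/20*(-283))/(-7653 - 4551) = (I*√19902 + 11603/20)/(-12204) = (11603/20 + I*√19902)*(-1/12204) = -11603/244080 - I*√19902/12204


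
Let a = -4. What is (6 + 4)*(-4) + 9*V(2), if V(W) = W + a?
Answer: -58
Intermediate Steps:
V(W) = -4 + W (V(W) = W - 4 = -4 + W)
(6 + 4)*(-4) + 9*V(2) = (6 + 4)*(-4) + 9*(-4 + 2) = 10*(-4) + 9*(-2) = -40 - 18 = -58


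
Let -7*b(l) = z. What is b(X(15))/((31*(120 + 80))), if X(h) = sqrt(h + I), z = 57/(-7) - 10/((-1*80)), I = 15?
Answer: 449/2430400 ≈ 0.00018474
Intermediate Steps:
z = -449/56 (z = 57*(-1/7) - 10/(-80) = -57/7 - 10*(-1/80) = -57/7 + 1/8 = -449/56 ≈ -8.0179)
X(h) = sqrt(15 + h) (X(h) = sqrt(h + 15) = sqrt(15 + h))
b(l) = 449/392 (b(l) = -1/7*(-449/56) = 449/392)
b(X(15))/((31*(120 + 80))) = 449/(392*((31*(120 + 80)))) = 449/(392*((31*200))) = (449/392)/6200 = (449/392)*(1/6200) = 449/2430400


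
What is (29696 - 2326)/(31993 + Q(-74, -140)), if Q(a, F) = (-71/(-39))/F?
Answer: 149440200/174681709 ≈ 0.85550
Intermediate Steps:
Q(a, F) = 71/(39*F) (Q(a, F) = (-71*(-1/39))/F = 71/(39*F))
(29696 - 2326)/(31993 + Q(-74, -140)) = (29696 - 2326)/(31993 + (71/39)/(-140)) = 27370/(31993 + (71/39)*(-1/140)) = 27370/(31993 - 71/5460) = 27370/(174681709/5460) = 27370*(5460/174681709) = 149440200/174681709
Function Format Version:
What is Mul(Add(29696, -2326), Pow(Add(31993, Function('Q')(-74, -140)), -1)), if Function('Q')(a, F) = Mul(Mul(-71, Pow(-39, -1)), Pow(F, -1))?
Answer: Rational(149440200, 174681709) ≈ 0.85550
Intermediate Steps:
Function('Q')(a, F) = Mul(Rational(71, 39), Pow(F, -1)) (Function('Q')(a, F) = Mul(Mul(-71, Rational(-1, 39)), Pow(F, -1)) = Mul(Rational(71, 39), Pow(F, -1)))
Mul(Add(29696, -2326), Pow(Add(31993, Function('Q')(-74, -140)), -1)) = Mul(Add(29696, -2326), Pow(Add(31993, Mul(Rational(71, 39), Pow(-140, -1))), -1)) = Mul(27370, Pow(Add(31993, Mul(Rational(71, 39), Rational(-1, 140))), -1)) = Mul(27370, Pow(Add(31993, Rational(-71, 5460)), -1)) = Mul(27370, Pow(Rational(174681709, 5460), -1)) = Mul(27370, Rational(5460, 174681709)) = Rational(149440200, 174681709)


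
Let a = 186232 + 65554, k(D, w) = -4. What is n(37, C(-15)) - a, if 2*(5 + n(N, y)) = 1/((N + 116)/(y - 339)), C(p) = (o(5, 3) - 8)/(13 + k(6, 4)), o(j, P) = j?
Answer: -115572578/459 ≈ -2.5179e+5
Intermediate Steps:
a = 251786
C(p) = -1/3 (C(p) = (5 - 8)/(13 - 4) = -3/9 = -3*1/9 = -1/3)
n(N, y) = -5 + (-339 + y)/(2*(116 + N)) (n(N, y) = -5 + 1/(2*(((N + 116)/(y - 339)))) = -5 + 1/(2*(((116 + N)/(-339 + y)))) = -5 + ((-339 + y)/(116 + N))/2 = -5 + (-339 + y)/(2*(116 + N)))
n(37, C(-15)) - a = (-1499 - 1/3 - 10*37)/(2*(116 + 37)) - 1*251786 = (1/2)*(-1499 - 1/3 - 370)/153 - 251786 = (1/2)*(1/153)*(-5608/3) - 251786 = -2804/459 - 251786 = -115572578/459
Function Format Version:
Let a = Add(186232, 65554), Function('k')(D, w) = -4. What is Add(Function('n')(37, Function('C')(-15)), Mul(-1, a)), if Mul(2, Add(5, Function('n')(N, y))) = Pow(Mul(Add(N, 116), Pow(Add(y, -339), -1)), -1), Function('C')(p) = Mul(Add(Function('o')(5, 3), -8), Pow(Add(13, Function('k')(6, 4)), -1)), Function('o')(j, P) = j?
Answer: Rational(-115572578, 459) ≈ -2.5179e+5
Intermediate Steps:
a = 251786
Function('C')(p) = Rational(-1, 3) (Function('C')(p) = Mul(Add(5, -8), Pow(Add(13, -4), -1)) = Mul(-3, Pow(9, -1)) = Mul(-3, Rational(1, 9)) = Rational(-1, 3))
Function('n')(N, y) = Add(-5, Mul(Rational(1, 2), Pow(Add(116, N), -1), Add(-339, y))) (Function('n')(N, y) = Add(-5, Mul(Rational(1, 2), Pow(Mul(Add(N, 116), Pow(Add(y, -339), -1)), -1))) = Add(-5, Mul(Rational(1, 2), Pow(Mul(Add(116, N), Pow(Add(-339, y), -1)), -1))) = Add(-5, Mul(Rational(1, 2), Pow(Mul(Pow(Add(-339, y), -1), Add(116, N)), -1))) = Add(-5, Mul(Rational(1, 2), Mul(Pow(Add(116, N), -1), Add(-339, y)))) = Add(-5, Mul(Rational(1, 2), Pow(Add(116, N), -1), Add(-339, y))))
Add(Function('n')(37, Function('C')(-15)), Mul(-1, a)) = Add(Mul(Rational(1, 2), Pow(Add(116, 37), -1), Add(-1499, Rational(-1, 3), Mul(-10, 37))), Mul(-1, 251786)) = Add(Mul(Rational(1, 2), Pow(153, -1), Add(-1499, Rational(-1, 3), -370)), -251786) = Add(Mul(Rational(1, 2), Rational(1, 153), Rational(-5608, 3)), -251786) = Add(Rational(-2804, 459), -251786) = Rational(-115572578, 459)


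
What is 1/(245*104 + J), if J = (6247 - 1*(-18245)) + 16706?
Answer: 1/66678 ≈ 1.4997e-5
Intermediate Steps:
J = 41198 (J = (6247 + 18245) + 16706 = 24492 + 16706 = 41198)
1/(245*104 + J) = 1/(245*104 + 41198) = 1/(25480 + 41198) = 1/66678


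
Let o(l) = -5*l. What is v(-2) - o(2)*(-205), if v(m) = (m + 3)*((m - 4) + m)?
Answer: -2058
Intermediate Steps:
v(m) = (-4 + 2*m)*(3 + m) (v(m) = (3 + m)*((-4 + m) + m) = (3 + m)*(-4 + 2*m) = (-4 + 2*m)*(3 + m))
v(-2) - o(2)*(-205) = (-12 + 2*(-2) + 2*(-2)²) - (-5*2)*(-205) = (-12 - 4 + 2*4) - (-10)*(-205) = (-12 - 4 + 8) - 1*2050 = -8 - 2050 = -2058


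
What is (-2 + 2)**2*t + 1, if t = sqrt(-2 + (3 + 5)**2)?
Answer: 1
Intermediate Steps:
t = sqrt(62) (t = sqrt(-2 + 8**2) = sqrt(-2 + 64) = sqrt(62) ≈ 7.8740)
(-2 + 2)**2*t + 1 = (-2 + 2)**2*sqrt(62) + 1 = 0**2*sqrt(62) + 1 = 0*sqrt(62) + 1 = 0 + 1 = 1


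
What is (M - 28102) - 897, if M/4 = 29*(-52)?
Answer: -35031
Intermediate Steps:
M = -6032 (M = 4*(29*(-52)) = 4*(-1508) = -6032)
(M - 28102) - 897 = (-6032 - 28102) - 897 = -34134 - 897 = -35031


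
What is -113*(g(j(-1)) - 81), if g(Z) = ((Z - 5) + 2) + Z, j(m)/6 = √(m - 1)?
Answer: 9492 - 1356*I*√2 ≈ 9492.0 - 1917.7*I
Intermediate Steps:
j(m) = 6*√(-1 + m) (j(m) = 6*√(m - 1) = 6*√(-1 + m))
g(Z) = -3 + 2*Z (g(Z) = ((-5 + Z) + 2) + Z = (-3 + Z) + Z = -3 + 2*Z)
-113*(g(j(-1)) - 81) = -113*((-3 + 2*(6*√(-1 - 1))) - 81) = -113*((-3 + 2*(6*√(-2))) - 81) = -113*((-3 + 2*(6*(I*√2))) - 81) = -113*((-3 + 2*(6*I*√2)) - 81) = -113*((-3 + 12*I*√2) - 81) = -113*(-84 + 12*I*√2) = 9492 - 1356*I*√2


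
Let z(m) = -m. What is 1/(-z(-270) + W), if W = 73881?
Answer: 1/73611 ≈ 1.3585e-5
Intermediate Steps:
1/(-z(-270) + W) = 1/(-(-1)*(-270) + 73881) = 1/(-1*270 + 73881) = 1/(-270 + 73881) = 1/73611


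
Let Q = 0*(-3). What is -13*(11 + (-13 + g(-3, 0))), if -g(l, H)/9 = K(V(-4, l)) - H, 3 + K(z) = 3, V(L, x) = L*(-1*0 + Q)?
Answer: 26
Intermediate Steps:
Q = 0
V(L, x) = 0 (V(L, x) = L*(-1*0 + 0) = L*(0 + 0) = L*0 = 0)
K(z) = 0 (K(z) = -3 + 3 = 0)
g(l, H) = 9*H (g(l, H) = -9*(0 - H) = -(-9)*H = 9*H)
-13*(11 + (-13 + g(-3, 0))) = -13*(11 + (-13 + 9*0)) = -13*(11 + (-13 + 0)) = -13*(11 - 13) = -13*(-2) = 26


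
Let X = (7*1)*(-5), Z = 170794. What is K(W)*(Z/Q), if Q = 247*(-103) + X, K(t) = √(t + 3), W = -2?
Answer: -85397/12738 ≈ -6.7041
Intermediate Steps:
X = -35 (X = 7*(-5) = -35)
K(t) = √(3 + t)
Q = -25476 (Q = 247*(-103) - 35 = -25441 - 35 = -25476)
K(W)*(Z/Q) = √(3 - 2)*(170794/(-25476)) = √1*(170794*(-1/25476)) = 1*(-85397/12738) = -85397/12738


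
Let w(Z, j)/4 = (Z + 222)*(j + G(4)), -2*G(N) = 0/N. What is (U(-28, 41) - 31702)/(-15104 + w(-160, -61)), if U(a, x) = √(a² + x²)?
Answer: 15851/15116 - √2465/30232 ≈ 1.0470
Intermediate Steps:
G(N) = 0 (G(N) = -0/N = -½*0 = 0)
w(Z, j) = 4*j*(222 + Z) (w(Z, j) = 4*((Z + 222)*(j + 0)) = 4*((222 + Z)*j) = 4*(j*(222 + Z)) = 4*j*(222 + Z))
(U(-28, 41) - 31702)/(-15104 + w(-160, -61)) = (√((-28)² + 41²) - 31702)/(-15104 + 4*(-61)*(222 - 160)) = (√(784 + 1681) - 31702)/(-15104 + 4*(-61)*62) = (√2465 - 31702)/(-15104 - 15128) = (-31702 + √2465)/(-30232) = (-31702 + √2465)*(-1/30232) = 15851/15116 - √2465/30232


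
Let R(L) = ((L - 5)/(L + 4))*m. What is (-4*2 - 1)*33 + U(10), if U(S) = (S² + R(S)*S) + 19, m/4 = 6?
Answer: -646/7 ≈ -92.286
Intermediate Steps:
m = 24 (m = 4*6 = 24)
R(L) = 24*(-5 + L)/(4 + L) (R(L) = ((L - 5)/(L + 4))*24 = ((-5 + L)/(4 + L))*24 = 24*(-5 + L)/(4 + L))
U(S) = 19 + S² + 24*S*(-5 + S)/(4 + S) (U(S) = (S² + (24*(-5 + S)/(4 + S))*S) + 19 = (S² + 24*S*(-5 + S)/(4 + S)) + 19 = 19 + S² + 24*S*(-5 + S)/(4 + S))
(-4*2 - 1)*33 + U(10) = (-4*2 - 1)*33 + (76 + 10³ - 101*10 + 28*10²)/(4 + 10) = (-8 - 1)*33 + (76 + 1000 - 1010 + 28*100)/14 = -9*33 + (76 + 1000 - 1010 + 2800)/14 = -297 + (1/14)*2866 = -297 + 1433/7 = -646/7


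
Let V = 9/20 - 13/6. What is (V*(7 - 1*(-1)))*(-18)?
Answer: 1236/5 ≈ 247.20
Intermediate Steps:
V = -103/60 (V = 9*(1/20) - 13*⅙ = 9/20 - 13/6 = -103/60 ≈ -1.7167)
(V*(7 - 1*(-1)))*(-18) = -103*(7 - 1*(-1))/60*(-18) = -103*(7 + 1)/60*(-18) = -103/60*8*(-18) = -206/15*(-18) = 1236/5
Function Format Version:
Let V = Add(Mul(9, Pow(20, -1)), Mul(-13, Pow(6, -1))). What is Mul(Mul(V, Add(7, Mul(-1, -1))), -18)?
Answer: Rational(1236, 5) ≈ 247.20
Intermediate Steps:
V = Rational(-103, 60) (V = Add(Mul(9, Rational(1, 20)), Mul(-13, Rational(1, 6))) = Add(Rational(9, 20), Rational(-13, 6)) = Rational(-103, 60) ≈ -1.7167)
Mul(Mul(V, Add(7, Mul(-1, -1))), -18) = Mul(Mul(Rational(-103, 60), Add(7, Mul(-1, -1))), -18) = Mul(Mul(Rational(-103, 60), Add(7, 1)), -18) = Mul(Mul(Rational(-103, 60), 8), -18) = Mul(Rational(-206, 15), -18) = Rational(1236, 5)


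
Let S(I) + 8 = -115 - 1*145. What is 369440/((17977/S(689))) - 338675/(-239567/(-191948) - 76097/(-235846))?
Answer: -3007036786829023540/13598947521429 ≈ -2.2112e+5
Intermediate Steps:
S(I) = -268 (S(I) = -8 + (-115 - 1*145) = -8 + (-115 - 145) = -8 - 260 = -268)
369440/((17977/S(689))) - 338675/(-239567/(-191948) - 76097/(-235846)) = 369440/((17977/(-268))) - 338675/(-239567/(-191948) - 76097/(-235846)) = 369440/((17977*(-1/268))) - 338675/(-239567*(-1/191948) - 76097*(-1/235846)) = 369440/(-17977/268) - 338675/(239567/191948 + 76097/235846) = 369440*(-268/17977) - 338675/756463677/481597532 = -99009920/17977 - 338675*481597532/756463677 = -99009920/17977 - 163105044150100/756463677 = -3007036786829023540/13598947521429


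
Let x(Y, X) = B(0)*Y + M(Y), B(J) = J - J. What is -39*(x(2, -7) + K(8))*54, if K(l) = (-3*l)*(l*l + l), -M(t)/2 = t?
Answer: 3647592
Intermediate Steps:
M(t) = -2*t
B(J) = 0
K(l) = -3*l*(l + l²) (K(l) = (-3*l)*(l² + l) = (-3*l)*(l + l²) = -3*l*(l + l²))
x(Y, X) = -2*Y (x(Y, X) = 0*Y - 2*Y = 0 - 2*Y = -2*Y)
-39*(x(2, -7) + K(8))*54 = -39*(-2*2 + 3*8²*(-1 - 1*8))*54 = -39*(-4 + 3*64*(-1 - 8))*54 = -39*(-4 + 3*64*(-9))*54 = -39*(-4 - 1728)*54 = -(-67548)*54 = -39*(-93528) = 3647592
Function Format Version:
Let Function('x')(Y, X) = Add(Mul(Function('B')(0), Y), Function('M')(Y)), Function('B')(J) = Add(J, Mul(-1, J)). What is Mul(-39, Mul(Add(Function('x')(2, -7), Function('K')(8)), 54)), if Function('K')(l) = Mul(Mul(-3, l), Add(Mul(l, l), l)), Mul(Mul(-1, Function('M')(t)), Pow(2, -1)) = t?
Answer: 3647592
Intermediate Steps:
Function('M')(t) = Mul(-2, t)
Function('B')(J) = 0
Function('K')(l) = Mul(-3, l, Add(l, Pow(l, 2))) (Function('K')(l) = Mul(Mul(-3, l), Add(Pow(l, 2), l)) = Mul(Mul(-3, l), Add(l, Pow(l, 2))) = Mul(-3, l, Add(l, Pow(l, 2))))
Function('x')(Y, X) = Mul(-2, Y) (Function('x')(Y, X) = Add(Mul(0, Y), Mul(-2, Y)) = Add(0, Mul(-2, Y)) = Mul(-2, Y))
Mul(-39, Mul(Add(Function('x')(2, -7), Function('K')(8)), 54)) = Mul(-39, Mul(Add(Mul(-2, 2), Mul(3, Pow(8, 2), Add(-1, Mul(-1, 8)))), 54)) = Mul(-39, Mul(Add(-4, Mul(3, 64, Add(-1, -8))), 54)) = Mul(-39, Mul(Add(-4, Mul(3, 64, -9)), 54)) = Mul(-39, Mul(Add(-4, -1728), 54)) = Mul(-39, Mul(-1732, 54)) = Mul(-39, -93528) = 3647592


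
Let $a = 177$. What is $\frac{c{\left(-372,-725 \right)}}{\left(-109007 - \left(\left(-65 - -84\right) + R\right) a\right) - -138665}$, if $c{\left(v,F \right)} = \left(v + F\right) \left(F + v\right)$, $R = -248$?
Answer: $\frac{1203409}{70191} \approx 17.145$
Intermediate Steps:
$c{\left(v,F \right)} = \left(F + v\right)^{2}$ ($c{\left(v,F \right)} = \left(F + v\right) \left(F + v\right) = \left(F + v\right)^{2}$)
$\frac{c{\left(-372,-725 \right)}}{\left(-109007 - \left(\left(-65 - -84\right) + R\right) a\right) - -138665} = \frac{\left(-725 - 372\right)^{2}}{\left(-109007 - \left(\left(-65 - -84\right) - 248\right) 177\right) - -138665} = \frac{\left(-1097\right)^{2}}{\left(-109007 - \left(\left(-65 + 84\right) - 248\right) 177\right) + 138665} = \frac{1203409}{\left(-109007 - \left(19 - 248\right) 177\right) + 138665} = \frac{1203409}{\left(-109007 - \left(-229\right) 177\right) + 138665} = \frac{1203409}{\left(-109007 - -40533\right) + 138665} = \frac{1203409}{\left(-109007 + 40533\right) + 138665} = \frac{1203409}{-68474 + 138665} = \frac{1203409}{70191}$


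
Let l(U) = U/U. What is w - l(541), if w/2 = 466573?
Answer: 933145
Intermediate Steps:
l(U) = 1
w = 933146 (w = 2*466573 = 933146)
w - l(541) = 933146 - 1*1 = 933146 - 1 = 933145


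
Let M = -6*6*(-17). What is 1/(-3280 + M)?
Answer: -1/2668 ≈ -0.00037481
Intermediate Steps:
M = 612 (M = -36*(-17) = 612)
1/(-3280 + M) = 1/(-3280 + 612) = 1/(-2668) = -1/2668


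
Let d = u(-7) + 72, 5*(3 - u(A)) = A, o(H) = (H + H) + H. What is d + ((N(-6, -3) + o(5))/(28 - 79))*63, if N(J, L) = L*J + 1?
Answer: 172/5 ≈ 34.400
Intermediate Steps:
o(H) = 3*H (o(H) = 2*H + H = 3*H)
u(A) = 3 - A/5
N(J, L) = 1 + J*L (N(J, L) = J*L + 1 = 1 + J*L)
d = 382/5 (d = (3 - ⅕*(-7)) + 72 = (3 + 7/5) + 72 = 22/5 + 72 = 382/5 ≈ 76.400)
d + ((N(-6, -3) + o(5))/(28 - 79))*63 = 382/5 + (((1 - 6*(-3)) + 3*5)/(28 - 79))*63 = 382/5 + (((1 + 18) + 15)/(-51))*63 = 382/5 + ((19 + 15)*(-1/51))*63 = 382/5 + (34*(-1/51))*63 = 382/5 - ⅔*63 = 382/5 - 42 = 172/5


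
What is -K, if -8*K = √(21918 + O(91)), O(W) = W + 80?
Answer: √22089/8 ≈ 18.578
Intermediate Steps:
O(W) = 80 + W
K = -√22089/8 (K = -√(21918 + (80 + 91))/8 = -√(21918 + 171)/8 = -√22089/8 ≈ -18.578)
-K = -(-1)*√22089/8 = √22089/8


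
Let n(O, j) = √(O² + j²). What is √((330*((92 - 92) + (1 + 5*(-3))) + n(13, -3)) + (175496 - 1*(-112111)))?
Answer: √(282987 + √178) ≈ 531.98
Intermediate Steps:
√((330*((92 - 92) + (1 + 5*(-3))) + n(13, -3)) + (175496 - 1*(-112111))) = √((330*((92 - 92) + (1 + 5*(-3))) + √(13² + (-3)²)) + (175496 - 1*(-112111))) = √((330*(0 + (1 - 15)) + √(169 + 9)) + (175496 + 112111)) = √((330*(0 - 14) + √178) + 287607) = √((330*(-14) + √178) + 287607) = √((-4620 + √178) + 287607) = √(282987 + √178)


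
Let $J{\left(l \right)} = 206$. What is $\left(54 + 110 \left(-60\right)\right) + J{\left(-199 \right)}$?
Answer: $-6340$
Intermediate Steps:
$\left(54 + 110 \left(-60\right)\right) + J{\left(-199 \right)} = \left(54 + 110 \left(-60\right)\right) + 206 = \left(54 - 6600\right) + 206 = -6546 + 206 = -6340$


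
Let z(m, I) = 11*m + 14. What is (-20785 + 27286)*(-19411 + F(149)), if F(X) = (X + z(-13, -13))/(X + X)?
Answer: -18802380729/149 ≈ -1.2619e+8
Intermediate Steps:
z(m, I) = 14 + 11*m
F(X) = (-129 + X)/(2*X) (F(X) = (X + (14 + 11*(-13)))/(X + X) = (X + (14 - 143))/((2*X)) = (X - 129)*(1/(2*X)) = (-129 + X)*(1/(2*X)) = (-129 + X)/(2*X))
(-20785 + 27286)*(-19411 + F(149)) = (-20785 + 27286)*(-19411 + (½)*(-129 + 149)/149) = 6501*(-19411 + (½)*(1/149)*20) = 6501*(-19411 + 10/149) = 6501*(-2892229/149) = -18802380729/149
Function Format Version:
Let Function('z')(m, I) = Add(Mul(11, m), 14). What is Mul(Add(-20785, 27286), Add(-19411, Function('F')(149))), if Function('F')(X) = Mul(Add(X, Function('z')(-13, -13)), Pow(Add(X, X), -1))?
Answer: Rational(-18802380729, 149) ≈ -1.2619e+8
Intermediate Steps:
Function('z')(m, I) = Add(14, Mul(11, m))
Function('F')(X) = Mul(Rational(1, 2), Pow(X, -1), Add(-129, X)) (Function('F')(X) = Mul(Add(X, Add(14, Mul(11, -13))), Pow(Add(X, X), -1)) = Mul(Add(X, Add(14, -143)), Pow(Mul(2, X), -1)) = Mul(Add(X, -129), Mul(Rational(1, 2), Pow(X, -1))) = Mul(Add(-129, X), Mul(Rational(1, 2), Pow(X, -1))) = Mul(Rational(1, 2), Pow(X, -1), Add(-129, X)))
Mul(Add(-20785, 27286), Add(-19411, Function('F')(149))) = Mul(Add(-20785, 27286), Add(-19411, Mul(Rational(1, 2), Pow(149, -1), Add(-129, 149)))) = Mul(6501, Add(-19411, Mul(Rational(1, 2), Rational(1, 149), 20))) = Mul(6501, Add(-19411, Rational(10, 149))) = Mul(6501, Rational(-2892229, 149)) = Rational(-18802380729, 149)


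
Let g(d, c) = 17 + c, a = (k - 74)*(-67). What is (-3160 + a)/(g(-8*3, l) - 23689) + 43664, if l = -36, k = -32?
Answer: 517591085/11854 ≈ 43664.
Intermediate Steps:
a = 7102 (a = (-32 - 74)*(-67) = -106*(-67) = 7102)
(-3160 + a)/(g(-8*3, l) - 23689) + 43664 = (-3160 + 7102)/((17 - 36) - 23689) + 43664 = 3942/(-19 - 23689) + 43664 = 3942/(-23708) + 43664 = 3942*(-1/23708) + 43664 = -1971/11854 + 43664 = 517591085/11854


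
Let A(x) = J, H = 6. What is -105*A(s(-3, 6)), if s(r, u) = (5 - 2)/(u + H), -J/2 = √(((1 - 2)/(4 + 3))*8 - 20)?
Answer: 60*I*√259 ≈ 965.61*I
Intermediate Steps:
J = -4*I*√259/7 (J = -2*√(((1 - 2)/(4 + 3))*8 - 20) = -2*√(-1/7*8 - 20) = -2*√(-1*⅐*8 - 20) = -2*√(-⅐*8 - 20) = -2*√(-8/7 - 20) = -4*I*√259/7 ≈ -9.1963*I)
s(r, u) = 3/(6 + u) (s(r, u) = (5 - 2)/(u + 6) = 3/(6 + u))
A(x) = -4*I*√259/7
-105*A(s(-3, 6)) = -(-60)*I*√259 = 60*I*√259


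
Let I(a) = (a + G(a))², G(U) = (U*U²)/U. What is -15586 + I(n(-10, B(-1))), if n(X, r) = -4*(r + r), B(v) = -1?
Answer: -10402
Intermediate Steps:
n(X, r) = -8*r
G(U) = U² (G(U) = U³/U = U²)
I(a) = (a + a²)²
-15586 + I(n(-10, B(-1))) = -15586 + (-8*(-1))²*(1 - 8*(-1))² = -15586 + 8²*(1 + 8)² = -15586 + 64*9² = -15586 + 64*81 = -15586 + 5184 = -10402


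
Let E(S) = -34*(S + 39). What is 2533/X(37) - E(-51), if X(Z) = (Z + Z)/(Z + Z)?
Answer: 2125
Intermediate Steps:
X(Z) = 1 (X(Z) = (2*Z)/((2*Z)) = (2*Z)*(1/(2*Z)) = 1)
E(S) = -1326 - 34*S (E(S) = -34*(39 + S) = -1326 - 34*S)
2533/X(37) - E(-51) = 2533/1 - (-1326 - 34*(-51)) = 2533*1 - (-1326 + 1734) = 2533 - 1*408 = 2533 - 408 = 2125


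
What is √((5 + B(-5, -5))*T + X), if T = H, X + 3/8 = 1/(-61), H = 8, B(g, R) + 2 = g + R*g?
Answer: √10931322/244 ≈ 13.550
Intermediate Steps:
B(g, R) = -2 + g + R*g (B(g, R) = -2 + (g + R*g) = -2 + g + R*g)
X = -191/488 (X = -3/8 + 1/(-61) = -3/8 - 1/61 = -191/488 ≈ -0.39139)
T = 8
√((5 + B(-5, -5))*T + X) = √((5 + (-2 - 5 - 5*(-5)))*8 - 191/488) = √((5 + (-2 - 5 + 25))*8 - 191/488) = √((5 + 18)*8 - 191/488) = √(23*8 - 191/488) = √(184 - 191/488) = √(89601/488) = √10931322/244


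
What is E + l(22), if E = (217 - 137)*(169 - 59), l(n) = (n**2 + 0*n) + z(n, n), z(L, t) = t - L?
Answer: 9284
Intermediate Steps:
l(n) = n**2 (l(n) = (n**2 + 0*n) + (n - n) = (n**2 + 0) + 0 = n**2 + 0 = n**2)
E = 8800 (E = 80*110 = 8800)
E + l(22) = 8800 + 22**2 = 8800 + 484 = 9284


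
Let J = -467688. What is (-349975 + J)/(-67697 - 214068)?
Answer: 74333/25615 ≈ 2.9019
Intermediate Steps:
(-349975 + J)/(-67697 - 214068) = (-349975 - 467688)/(-67697 - 214068) = -817663/(-281765) = -817663*(-1/281765) = 74333/25615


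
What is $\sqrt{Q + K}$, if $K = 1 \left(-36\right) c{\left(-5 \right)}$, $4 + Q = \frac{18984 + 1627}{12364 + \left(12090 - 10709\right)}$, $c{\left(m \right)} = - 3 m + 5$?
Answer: $\frac{i \sqrt{136498419905}}{13745} \approx 26.879 i$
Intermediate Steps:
$c{\left(m \right)} = 5 - 3 m$
$Q = - \frac{34369}{13745}$ ($Q = -4 + \frac{18984 + 1627}{12364 + \left(12090 - 10709\right)} = -4 + \frac{20611}{12364 + 1381} = -4 + \frac{20611}{13745} = - \frac{34369}{13745} \approx -2.5005$)
$K = -720$ ($K = 1 \left(-36\right) \left(5 - -15\right) = - 36 \left(5 + 15\right) = \left(-36\right) 20 = -720$)
$\sqrt{Q + K} = \sqrt{- \frac{34369}{13745} - 720} = \sqrt{- \frac{9930769}{13745}} = \frac{i \sqrt{136498419905}}{13745}$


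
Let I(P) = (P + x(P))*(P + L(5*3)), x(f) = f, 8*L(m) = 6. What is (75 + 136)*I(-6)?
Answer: 13293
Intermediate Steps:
L(m) = ¾ (L(m) = (⅛)*6 = ¾)
I(P) = 2*P*(¾ + P) (I(P) = (P + P)*(P + ¾) = (2*P)*(¾ + P) = 2*P*(¾ + P))
(75 + 136)*I(-6) = (75 + 136)*((½)*(-6)*(3 + 4*(-6))) = 211*((½)*(-6)*(3 - 24)) = 211*((½)*(-6)*(-21)) = 211*63 = 13293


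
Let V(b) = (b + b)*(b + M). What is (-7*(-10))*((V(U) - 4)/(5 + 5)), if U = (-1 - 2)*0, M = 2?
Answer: -28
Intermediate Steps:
U = 0 (U = -3*0 = 0)
V(b) = 2*b*(2 + b) (V(b) = (b + b)*(b + 2) = (2*b)*(2 + b) = 2*b*(2 + b))
(-7*(-10))*((V(U) - 4)/(5 + 5)) = (-7*(-10))*((2*0*(2 + 0) - 4)/(5 + 5)) = 70*((2*0*2 - 4)/10) = 70*((0 - 4)*(⅒)) = 70*(-4*⅒) = 70*(-⅖) = -28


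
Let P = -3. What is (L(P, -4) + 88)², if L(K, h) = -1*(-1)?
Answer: 7921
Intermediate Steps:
L(K, h) = 1
(L(P, -4) + 88)² = (1 + 88)² = 89² = 7921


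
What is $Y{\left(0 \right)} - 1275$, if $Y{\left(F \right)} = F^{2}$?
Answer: $-1275$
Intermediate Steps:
$Y{\left(0 \right)} - 1275 = 0^{2} - 1275 = 0 - 1275 = -1275$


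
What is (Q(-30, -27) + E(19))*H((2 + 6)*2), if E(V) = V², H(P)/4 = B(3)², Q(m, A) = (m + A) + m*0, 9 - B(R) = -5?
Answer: 238336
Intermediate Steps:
B(R) = 14 (B(R) = 9 - 1*(-5) = 9 + 5 = 14)
Q(m, A) = A + m (Q(m, A) = (A + m) + 0 = A + m)
H(P) = 784 (H(P) = 4*14² = 4*196 = 784)
(Q(-30, -27) + E(19))*H((2 + 6)*2) = ((-27 - 30) + 19²)*784 = (-57 + 361)*784 = 304*784 = 238336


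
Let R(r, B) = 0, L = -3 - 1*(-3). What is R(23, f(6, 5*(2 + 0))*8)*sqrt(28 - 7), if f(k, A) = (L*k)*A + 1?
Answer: 0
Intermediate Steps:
L = 0 (L = -3 + 3 = 0)
f(k, A) = 1 (f(k, A) = (0*k)*A + 1 = 0*A + 1 = 0 + 1 = 1)
R(23, f(6, 5*(2 + 0))*8)*sqrt(28 - 7) = 0*sqrt(28 - 7) = 0*sqrt(21) = 0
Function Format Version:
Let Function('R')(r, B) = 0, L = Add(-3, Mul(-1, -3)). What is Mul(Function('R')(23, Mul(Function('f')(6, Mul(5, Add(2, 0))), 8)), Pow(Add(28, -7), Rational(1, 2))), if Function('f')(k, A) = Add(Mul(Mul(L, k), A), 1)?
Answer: 0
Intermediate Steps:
L = 0 (L = Add(-3, 3) = 0)
Function('f')(k, A) = 1 (Function('f')(k, A) = Add(Mul(Mul(0, k), A), 1) = Add(Mul(0, A), 1) = Add(0, 1) = 1)
Mul(Function('R')(23, Mul(Function('f')(6, Mul(5, Add(2, 0))), 8)), Pow(Add(28, -7), Rational(1, 2))) = Mul(0, Pow(Add(28, -7), Rational(1, 2))) = Mul(0, Pow(21, Rational(1, 2))) = 0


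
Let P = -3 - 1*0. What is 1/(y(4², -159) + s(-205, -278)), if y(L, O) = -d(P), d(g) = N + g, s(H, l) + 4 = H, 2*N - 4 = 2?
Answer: -1/209 ≈ -0.0047847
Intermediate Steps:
N = 3 (N = 2 + (½)*2 = 2 + 1 = 3)
P = -3 (P = -3 + 0 = -3)
s(H, l) = -4 + H
d(g) = 3 + g
y(L, O) = 0 (y(L, O) = -(3 - 3) = -1*0 = 0)
1/(y(4², -159) + s(-205, -278)) = 1/(0 + (-4 - 205)) = 1/(0 - 209) = 1/(-209) = -1/209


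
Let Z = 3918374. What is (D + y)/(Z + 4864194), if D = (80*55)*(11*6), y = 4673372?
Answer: 1240943/2195642 ≈ 0.56518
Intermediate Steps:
D = 290400 (D = 4400*66 = 290400)
(D + y)/(Z + 4864194) = (290400 + 4673372)/(3918374 + 4864194) = 4963772/8782568 = 4963772*(1/8782568) = 1240943/2195642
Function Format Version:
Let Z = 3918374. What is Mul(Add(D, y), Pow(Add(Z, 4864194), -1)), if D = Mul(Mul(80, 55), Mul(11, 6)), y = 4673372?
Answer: Rational(1240943, 2195642) ≈ 0.56518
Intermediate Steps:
D = 290400 (D = Mul(4400, 66) = 290400)
Mul(Add(D, y), Pow(Add(Z, 4864194), -1)) = Mul(Add(290400, 4673372), Pow(Add(3918374, 4864194), -1)) = Mul(4963772, Pow(8782568, -1)) = Mul(4963772, Rational(1, 8782568)) = Rational(1240943, 2195642)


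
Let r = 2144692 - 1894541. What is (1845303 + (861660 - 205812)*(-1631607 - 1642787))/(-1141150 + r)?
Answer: 2147502910809/890999 ≈ 2.4102e+6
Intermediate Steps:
r = 250151
(1845303 + (861660 - 205812)*(-1631607 - 1642787))/(-1141150 + r) = (1845303 + (861660 - 205812)*(-1631607 - 1642787))/(-1141150 + 250151) = (1845303 + 655848*(-3274394))/(-890999) = (1845303 - 2147504756112)*(-1/890999) = -2147502910809*(-1/890999) = 2147502910809/890999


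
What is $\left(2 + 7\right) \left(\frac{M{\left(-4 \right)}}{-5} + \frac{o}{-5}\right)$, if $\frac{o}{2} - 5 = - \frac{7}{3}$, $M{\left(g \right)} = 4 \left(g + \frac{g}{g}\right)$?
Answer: $12$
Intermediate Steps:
$M{\left(g \right)} = 4 + 4 g$ ($M{\left(g \right)} = 4 \left(g + 1\right) = 4 \left(1 + g\right) = 4 + 4 g$)
$o = \frac{16}{3}$ ($o = 10 + 2 \left(- \frac{7}{3}\right) = 10 - \frac{14}{3} = \frac{16}{3} \approx 5.3333$)
$\left(2 + 7\right) \left(\frac{M{\left(-4 \right)}}{-5} + \frac{o}{-5}\right) = \left(2 + 7\right) \left(\frac{4 + 4 \left(-4\right)}{-5} + \frac{16}{3 \left(-5\right)}\right) = 9 \left(\left(4 - 16\right) \left(- \frac{1}{5}\right) + \frac{16}{3} \left(- \frac{1}{5}\right)\right) = 9 \left(\left(-12\right) \left(- \frac{1}{5}\right) - \frac{16}{15}\right) = 9 \left(\frac{12}{5} - \frac{16}{15}\right) = 9 \cdot \frac{4}{3} = 12$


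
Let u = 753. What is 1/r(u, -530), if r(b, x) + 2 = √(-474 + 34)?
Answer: -1/222 - I*√110/222 ≈ -0.0045045 - 0.047244*I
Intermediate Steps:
r(b, x) = -2 + 2*I*√110 (r(b, x) = -2 + √(-474 + 34) = -2 + √(-440) = -2 + 2*I*√110)
1/r(u, -530) = 1/(-2 + 2*I*√110)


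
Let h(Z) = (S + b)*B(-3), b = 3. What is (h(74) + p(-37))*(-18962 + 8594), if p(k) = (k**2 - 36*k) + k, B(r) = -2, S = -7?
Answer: -27703296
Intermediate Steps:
p(k) = k**2 - 35*k
h(Z) = 8 (h(Z) = (-7 + 3)*(-2) = -4*(-2) = 8)
(h(74) + p(-37))*(-18962 + 8594) = (8 - 37*(-35 - 37))*(-18962 + 8594) = (8 - 37*(-72))*(-10368) = (8 + 2664)*(-10368) = 2672*(-10368) = -27703296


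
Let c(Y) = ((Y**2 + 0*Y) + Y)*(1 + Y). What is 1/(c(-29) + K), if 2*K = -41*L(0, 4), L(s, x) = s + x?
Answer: -1/22818 ≈ -4.3825e-5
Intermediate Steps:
K = -82 (K = (-41*(0 + 4))/2 = (-41*4)/2 = (1/2)*(-164) = -82)
c(Y) = (1 + Y)*(Y + Y**2) (c(Y) = ((Y**2 + 0) + Y)*(1 + Y) = (Y**2 + Y)*(1 + Y) = (Y + Y**2)*(1 + Y) = (1 + Y)*(Y + Y**2))
1/(c(-29) + K) = 1/(-29*(1 + (-29)**2 + 2*(-29)) - 82) = 1/(-29*(1 + 841 - 58) - 82) = 1/(-29*784 - 82) = 1/(-22736 - 82) = 1/(-22818) = -1/22818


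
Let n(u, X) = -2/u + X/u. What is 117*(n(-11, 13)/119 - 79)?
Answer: -1100034/119 ≈ -9244.0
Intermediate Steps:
117*(n(-11, 13)/119 - 79) = 117*(((-2 + 13)/(-11))/119 - 79) = 117*(-1/11*11*(1/119) - 79) = 117*(-1*1/119 - 79) = 117*(-1/119 - 79) = 117*(-9402/119) = -1100034/119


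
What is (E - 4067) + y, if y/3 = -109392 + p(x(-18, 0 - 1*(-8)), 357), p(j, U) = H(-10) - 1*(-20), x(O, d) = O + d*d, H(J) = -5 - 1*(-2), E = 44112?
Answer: -288080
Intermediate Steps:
H(J) = -3 (H(J) = -5 + 2 = -3)
x(O, d) = O + d**2
p(j, U) = 17 (p(j, U) = -3 - 1*(-20) = -3 + 20 = 17)
y = -328125 (y = 3*(-109392 + 17) = 3*(-109375) = -328125)
(E - 4067) + y = (44112 - 4067) - 328125 = 40045 - 328125 = -288080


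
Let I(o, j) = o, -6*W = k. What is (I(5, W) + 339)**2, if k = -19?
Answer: 118336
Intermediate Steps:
W = 19/6 (W = -1/6*(-19) = 19/6 ≈ 3.1667)
(I(5, W) + 339)**2 = (5 + 339)**2 = 344**2 = 118336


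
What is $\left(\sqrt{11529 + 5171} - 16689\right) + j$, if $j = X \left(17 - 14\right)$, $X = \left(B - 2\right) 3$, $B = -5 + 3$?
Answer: $-16725 + 10 \sqrt{167} \approx -16596.0$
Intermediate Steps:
$B = -2$
$X = -12$ ($X = \left(-2 - 2\right) 3 = \left(-4\right) 3 = -12$)
$j = -36$ ($j = - 12 \left(17 - 14\right) = \left(-12\right) 3 = -36$)
$\left(\sqrt{11529 + 5171} - 16689\right) + j = \left(\sqrt{11529 + 5171} - 16689\right) - 36 = \left(\sqrt{16700} - 16689\right) - 36 = \left(10 \sqrt{167} - 16689\right) - 36 = \left(-16689 + 10 \sqrt{167}\right) - 36 = -16725 + 10 \sqrt{167}$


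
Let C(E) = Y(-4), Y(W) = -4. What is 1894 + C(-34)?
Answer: 1890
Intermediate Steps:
C(E) = -4
1894 + C(-34) = 1894 - 4 = 1890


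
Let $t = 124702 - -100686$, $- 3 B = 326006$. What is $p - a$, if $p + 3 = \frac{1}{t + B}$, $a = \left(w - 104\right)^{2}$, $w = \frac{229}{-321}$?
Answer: $- \frac{395728574467813}{36080630478} \approx -10968.0$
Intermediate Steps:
$B = - \frac{326006}{3}$ ($B = \left(- \frac{1}{3}\right) 326006 = - \frac{326006}{3} \approx -1.0867 \cdot 10^{5}$)
$t = 225388$ ($t = 124702 + 100686 = 225388$)
$w = - \frac{229}{321}$ ($w = 229 \left(- \frac{1}{321}\right) = - \frac{229}{321} \approx -0.7134$)
$a = \frac{1129833769}{103041}$ ($a = \left(- \frac{229}{321} - 104\right)^{2} = \left(- \frac{33613}{321}\right)^{2} = \frac{1129833769}{103041} \approx 10965.0$)
$p = - \frac{1050471}{350158}$ ($p = -3 + \frac{1}{225388 - \frac{326006}{3}} = -3 + \frac{1}{\frac{350158}{3}} = -3 + \frac{3}{350158} = - \frac{1050471}{350158} \approx -3.0$)
$p - a = - \frac{1050471}{350158} - \frac{1129833769}{103041} = - \frac{395728574467813}{36080630478}$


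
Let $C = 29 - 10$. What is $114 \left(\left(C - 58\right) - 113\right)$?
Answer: $-17328$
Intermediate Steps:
$C = 19$
$114 \left(\left(C - 58\right) - 113\right) = 114 \left(\left(19 - 58\right) - 113\right) = 114 \left(-39 - 113\right) = 114 \left(-152\right) = -17328$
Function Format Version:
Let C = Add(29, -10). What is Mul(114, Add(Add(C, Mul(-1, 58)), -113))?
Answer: -17328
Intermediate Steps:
C = 19
Mul(114, Add(Add(C, Mul(-1, 58)), -113)) = Mul(114, Add(Add(19, Mul(-1, 58)), -113)) = Mul(114, Add(Add(19, -58), -113)) = Mul(114, Add(-39, -113)) = Mul(114, -152) = -17328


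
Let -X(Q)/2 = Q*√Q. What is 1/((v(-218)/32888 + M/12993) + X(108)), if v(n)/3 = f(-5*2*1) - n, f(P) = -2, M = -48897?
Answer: 65931329822561/88741929195688270878 - 1268035208308324*√3/4930107177538237271 ≈ -0.00044474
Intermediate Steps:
v(n) = -6 - 3*n (v(n) = 3*(-2 - n) = -6 - 3*n)
X(Q) = -2*Q^(3/2) (X(Q) = -2*Q*√Q = -2*Q^(3/2))
1/((v(-218)/32888 + M/12993) + X(108)) = 1/(((-6 - 3*(-218))/32888 - 48897/12993) - 1296*√3) = 1/(((-6 + 654)*(1/32888) - 48897*1/12993) - 1296*√3) = 1/((648*(1/32888) - 16299/4331) - 1296*√3) = 1/((81/4111 - 16299/4331) - 1296*√3) = 1/(-66654378/17804741 - 1296*√3)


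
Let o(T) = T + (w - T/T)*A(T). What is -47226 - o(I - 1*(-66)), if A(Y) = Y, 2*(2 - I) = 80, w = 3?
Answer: -47310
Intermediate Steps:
I = -38 (I = 2 - 1/2*80 = 2 - 40 = -38)
o(T) = 3*T (o(T) = T + (3 - T/T)*T = T + (3 - 1*1)*T = T + (3 - 1)*T = T + 2*T = 3*T)
-47226 - o(I - 1*(-66)) = -47226 - 3*(-38 - 1*(-66)) = -47226 - 3*(-38 + 66) = -47226 - 3*28 = -47226 - 1*84 = -47226 - 84 = -47310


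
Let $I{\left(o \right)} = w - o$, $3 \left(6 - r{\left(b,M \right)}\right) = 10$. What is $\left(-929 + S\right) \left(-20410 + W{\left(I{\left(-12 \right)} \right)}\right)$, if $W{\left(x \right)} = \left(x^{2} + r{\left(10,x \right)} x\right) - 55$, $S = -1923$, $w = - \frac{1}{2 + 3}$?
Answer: $\frac{4340949344}{75} \approx 5.7879 \cdot 10^{7}$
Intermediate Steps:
$r{\left(b,M \right)} = \frac{8}{3}$ ($r{\left(b,M \right)} = 6 - \frac{10}{3} = \frac{8}{3}$)
$w = - \frac{1}{5} \approx -0.2$
$I{\left(o \right)} = - \frac{1}{5} - o$
$W{\left(x \right)} = -55 + x^{2} + \frac{8 x}{3}$ ($W{\left(x \right)} = \left(x^{2} + \frac{8 x}{3}\right) - 55 = -55 + x^{2} + \frac{8 x}{3}$)
$\left(-929 + S\right) \left(-20410 + W{\left(I{\left(-12 \right)} \right)}\right) = \left(-929 - 1923\right) \left(-20410 + \left(-55 + \left(- \frac{1}{5} - -12\right)^{2} + \frac{8 \left(- \frac{1}{5} - -12\right)}{3}\right)\right) = - 2852 \left(-20410 + \left(-55 + \left(- \frac{1}{5} + 12\right)^{2} + \frac{8 \left(- \frac{1}{5} + 12\right)}{3}\right)\right) = - 2852 \left(-20410 + \left(-55 + \left(\frac{59}{5}\right)^{2} + \frac{8}{3} \cdot \frac{59}{5}\right)\right) = - 2852 \left(-20410 + \left(-55 + \frac{3481}{25} + \frac{472}{15}\right)\right) = - 2852 \left(-20410 + \frac{8678}{75}\right) = \left(-2852\right) \left(- \frac{1522072}{75}\right) = \frac{4340949344}{75}$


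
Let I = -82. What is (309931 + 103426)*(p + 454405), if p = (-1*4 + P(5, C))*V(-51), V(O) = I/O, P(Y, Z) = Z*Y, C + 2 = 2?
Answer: 9579270285739/51 ≈ 1.8783e+11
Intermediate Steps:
C = 0 (C = -2 + 2 = 0)
P(Y, Z) = Y*Z
V(O) = -82/O
p = -328/51 (p = (-1*4 + 5*0)*(-82/(-51)) = (-4 + 0)*(-82*(-1/51)) = -4*82/51 = -328/51 ≈ -6.4314)
(309931 + 103426)*(p + 454405) = (309931 + 103426)*(-328/51 + 454405) = 413357*(23174327/51) = 9579270285739/51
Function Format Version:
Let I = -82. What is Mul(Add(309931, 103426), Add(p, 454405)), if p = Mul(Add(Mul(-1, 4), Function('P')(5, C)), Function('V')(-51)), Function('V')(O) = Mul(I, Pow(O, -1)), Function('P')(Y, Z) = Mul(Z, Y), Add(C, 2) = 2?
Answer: Rational(9579270285739, 51) ≈ 1.8783e+11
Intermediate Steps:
C = 0 (C = Add(-2, 2) = 0)
Function('P')(Y, Z) = Mul(Y, Z)
Function('V')(O) = Mul(-82, Pow(O, -1))
p = Rational(-328, 51) (p = Mul(Add(Mul(-1, 4), Mul(5, 0)), Mul(-82, Pow(-51, -1))) = Mul(Add(-4, 0), Mul(-82, Rational(-1, 51))) = Mul(-4, Rational(82, 51)) = Rational(-328, 51) ≈ -6.4314)
Mul(Add(309931, 103426), Add(p, 454405)) = Mul(Add(309931, 103426), Add(Rational(-328, 51), 454405)) = Mul(413357, Rational(23174327, 51)) = Rational(9579270285739, 51)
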